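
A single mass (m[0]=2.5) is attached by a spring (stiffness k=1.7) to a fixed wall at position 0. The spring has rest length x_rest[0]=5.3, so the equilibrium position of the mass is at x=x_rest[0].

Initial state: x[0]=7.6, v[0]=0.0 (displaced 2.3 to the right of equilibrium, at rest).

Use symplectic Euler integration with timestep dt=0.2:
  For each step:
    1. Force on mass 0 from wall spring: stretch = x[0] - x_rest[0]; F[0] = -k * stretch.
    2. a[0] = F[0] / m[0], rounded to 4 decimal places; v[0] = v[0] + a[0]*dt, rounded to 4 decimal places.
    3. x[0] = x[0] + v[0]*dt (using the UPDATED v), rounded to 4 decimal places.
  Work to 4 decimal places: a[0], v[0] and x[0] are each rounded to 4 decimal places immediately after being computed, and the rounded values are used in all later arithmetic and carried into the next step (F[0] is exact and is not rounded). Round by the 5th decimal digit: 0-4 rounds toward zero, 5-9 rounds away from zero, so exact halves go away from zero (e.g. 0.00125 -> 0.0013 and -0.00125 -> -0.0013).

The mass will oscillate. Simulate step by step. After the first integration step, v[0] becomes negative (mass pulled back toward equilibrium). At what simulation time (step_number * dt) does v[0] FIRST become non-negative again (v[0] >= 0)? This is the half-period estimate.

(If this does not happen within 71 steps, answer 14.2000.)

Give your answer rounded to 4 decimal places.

Step 0: x=[7.6000] v=[0.0000]
Step 1: x=[7.5374] v=[-0.3128]
Step 2: x=[7.4140] v=[-0.6171]
Step 3: x=[7.2331] v=[-0.9046]
Step 4: x=[6.9996] v=[-1.1675]
Step 5: x=[6.7199] v=[-1.3986]
Step 6: x=[6.4016] v=[-1.5917]
Step 7: x=[6.0533] v=[-1.7415]
Step 8: x=[5.6845] v=[-1.8439]
Step 9: x=[5.3053] v=[-1.8962]
Step 10: x=[4.9259] v=[-1.8969]
Step 11: x=[4.5567] v=[-1.8460]
Step 12: x=[4.2077] v=[-1.7449]
Step 13: x=[3.8884] v=[-1.5963]
Step 14: x=[3.6075] v=[-1.4043]
Step 15: x=[3.3727] v=[-1.1741]
Step 16: x=[3.1903] v=[-0.9120]
Step 17: x=[3.0653] v=[-0.6251]
Step 18: x=[3.0011] v=[-0.3212]
Step 19: x=[2.9994] v=[-0.0085]
Step 20: x=[3.0603] v=[0.3044]
First v>=0 after going negative at step 20, time=4.0000

Answer: 4.0000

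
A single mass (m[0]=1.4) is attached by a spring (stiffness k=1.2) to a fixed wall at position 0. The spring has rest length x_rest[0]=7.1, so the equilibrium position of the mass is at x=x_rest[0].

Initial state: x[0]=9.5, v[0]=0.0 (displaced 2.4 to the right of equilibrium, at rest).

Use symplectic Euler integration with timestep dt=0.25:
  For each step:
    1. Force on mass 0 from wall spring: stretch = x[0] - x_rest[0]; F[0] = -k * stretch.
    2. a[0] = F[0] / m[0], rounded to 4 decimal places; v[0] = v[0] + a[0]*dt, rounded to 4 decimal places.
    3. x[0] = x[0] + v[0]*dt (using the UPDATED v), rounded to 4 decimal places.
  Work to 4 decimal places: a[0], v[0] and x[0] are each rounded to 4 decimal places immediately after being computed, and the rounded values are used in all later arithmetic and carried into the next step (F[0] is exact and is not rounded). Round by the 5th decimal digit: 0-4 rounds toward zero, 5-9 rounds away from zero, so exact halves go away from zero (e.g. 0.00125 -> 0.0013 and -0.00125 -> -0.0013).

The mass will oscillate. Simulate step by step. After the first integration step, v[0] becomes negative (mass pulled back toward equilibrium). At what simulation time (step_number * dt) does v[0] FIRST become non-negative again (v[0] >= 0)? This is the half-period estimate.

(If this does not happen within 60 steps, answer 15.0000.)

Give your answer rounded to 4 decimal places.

Answer: 3.5000

Derivation:
Step 0: x=[9.5000] v=[0.0000]
Step 1: x=[9.3714] v=[-0.5143]
Step 2: x=[9.1212] v=[-1.0010]
Step 3: x=[8.7627] v=[-1.4341]
Step 4: x=[8.3151] v=[-1.7904]
Step 5: x=[7.8024] v=[-2.0508]
Step 6: x=[7.2521] v=[-2.2013]
Step 7: x=[6.6936] v=[-2.2339]
Step 8: x=[6.1569] v=[-2.1468]
Step 9: x=[5.6707] v=[-1.9447]
Step 10: x=[5.2611] v=[-1.6384]
Step 11: x=[4.9500] v=[-1.2444]
Step 12: x=[4.7541] v=[-0.7837]
Step 13: x=[4.6839] v=[-0.2810]
Step 14: x=[4.7431] v=[0.2367]
First v>=0 after going negative at step 14, time=3.5000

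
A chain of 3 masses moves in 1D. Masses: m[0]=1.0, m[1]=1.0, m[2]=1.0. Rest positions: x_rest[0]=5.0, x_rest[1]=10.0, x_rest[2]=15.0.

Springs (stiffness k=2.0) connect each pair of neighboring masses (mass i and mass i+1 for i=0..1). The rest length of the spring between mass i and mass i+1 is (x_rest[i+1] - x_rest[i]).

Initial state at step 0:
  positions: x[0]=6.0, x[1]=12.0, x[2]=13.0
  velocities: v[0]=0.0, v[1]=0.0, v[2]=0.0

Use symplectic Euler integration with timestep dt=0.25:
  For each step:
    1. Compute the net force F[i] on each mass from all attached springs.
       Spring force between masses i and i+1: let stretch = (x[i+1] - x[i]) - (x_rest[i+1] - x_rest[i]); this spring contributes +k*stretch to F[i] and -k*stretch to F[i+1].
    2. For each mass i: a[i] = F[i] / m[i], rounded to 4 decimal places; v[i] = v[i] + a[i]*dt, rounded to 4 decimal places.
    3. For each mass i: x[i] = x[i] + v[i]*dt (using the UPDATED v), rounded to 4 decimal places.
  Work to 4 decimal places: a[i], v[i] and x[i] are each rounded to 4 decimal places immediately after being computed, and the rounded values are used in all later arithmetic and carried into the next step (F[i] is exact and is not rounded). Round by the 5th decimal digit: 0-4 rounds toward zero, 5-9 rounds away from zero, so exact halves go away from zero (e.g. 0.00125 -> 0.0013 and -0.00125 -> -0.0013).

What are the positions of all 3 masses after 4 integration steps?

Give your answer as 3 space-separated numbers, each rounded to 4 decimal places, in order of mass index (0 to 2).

Step 0: x=[6.0000 12.0000 13.0000] v=[0.0000 0.0000 0.0000]
Step 1: x=[6.1250 11.3750 13.5000] v=[0.5000 -2.5000 2.0000]
Step 2: x=[6.2813 10.3594 14.3594] v=[0.6250 -4.0625 3.4375]
Step 3: x=[6.3223 9.3340 15.3438] v=[0.1641 -4.1016 3.9375]
Step 4: x=[6.1148 8.6834 16.2020] v=[-0.8301 -2.6026 3.4326]

Answer: 6.1148 8.6834 16.2020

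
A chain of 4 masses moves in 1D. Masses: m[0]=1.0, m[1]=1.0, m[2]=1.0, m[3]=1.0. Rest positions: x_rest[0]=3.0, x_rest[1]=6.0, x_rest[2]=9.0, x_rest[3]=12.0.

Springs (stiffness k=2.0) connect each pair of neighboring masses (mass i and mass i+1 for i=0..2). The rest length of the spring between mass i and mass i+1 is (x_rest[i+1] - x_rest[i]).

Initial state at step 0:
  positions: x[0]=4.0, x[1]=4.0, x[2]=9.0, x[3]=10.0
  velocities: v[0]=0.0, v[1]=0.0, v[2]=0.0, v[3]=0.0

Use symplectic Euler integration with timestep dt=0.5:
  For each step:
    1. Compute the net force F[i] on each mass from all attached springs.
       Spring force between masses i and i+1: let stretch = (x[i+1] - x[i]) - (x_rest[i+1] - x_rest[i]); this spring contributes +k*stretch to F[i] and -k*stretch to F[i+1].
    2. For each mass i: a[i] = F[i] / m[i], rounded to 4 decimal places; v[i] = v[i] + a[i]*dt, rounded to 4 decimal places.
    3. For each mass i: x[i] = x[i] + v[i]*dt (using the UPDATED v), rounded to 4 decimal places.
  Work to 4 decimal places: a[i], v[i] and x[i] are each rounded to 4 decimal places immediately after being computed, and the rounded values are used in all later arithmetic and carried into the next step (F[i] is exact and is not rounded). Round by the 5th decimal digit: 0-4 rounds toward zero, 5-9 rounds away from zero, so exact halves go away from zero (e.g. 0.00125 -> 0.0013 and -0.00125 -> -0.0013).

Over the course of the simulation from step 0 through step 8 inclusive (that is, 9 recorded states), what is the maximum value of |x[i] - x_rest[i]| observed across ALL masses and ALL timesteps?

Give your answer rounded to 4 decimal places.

Step 0: x=[4.0000 4.0000 9.0000 10.0000] v=[0.0000 0.0000 0.0000 0.0000]
Step 1: x=[2.5000 6.5000 7.0000 11.0000] v=[-3.0000 5.0000 -4.0000 2.0000]
Step 2: x=[1.5000 7.2500 6.7500 11.5000] v=[-2.0000 1.5000 -0.5000 1.0000]
Step 3: x=[1.8750 4.8750 9.1250 11.1250] v=[0.7500 -4.7500 4.7500 -0.7500]
Step 4: x=[2.2500 3.1250 10.3750 11.2500] v=[0.7500 -3.5000 2.5000 0.2500]
Step 5: x=[1.5625 4.5625 8.4375 12.4375] v=[-1.3750 2.8750 -3.8750 2.3750]
Step 6: x=[0.8750 6.4375 6.5625 13.1250] v=[-1.3750 3.7500 -3.7500 1.3750]
Step 7: x=[1.4688 5.5938 7.9063 12.0313] v=[1.1875 -1.6875 2.6875 -2.1875]
Step 8: x=[2.6251 3.8438 10.1563 10.3751] v=[2.3125 -3.5000 4.5000 -3.3125]
Max displacement = 2.8750

Answer: 2.8750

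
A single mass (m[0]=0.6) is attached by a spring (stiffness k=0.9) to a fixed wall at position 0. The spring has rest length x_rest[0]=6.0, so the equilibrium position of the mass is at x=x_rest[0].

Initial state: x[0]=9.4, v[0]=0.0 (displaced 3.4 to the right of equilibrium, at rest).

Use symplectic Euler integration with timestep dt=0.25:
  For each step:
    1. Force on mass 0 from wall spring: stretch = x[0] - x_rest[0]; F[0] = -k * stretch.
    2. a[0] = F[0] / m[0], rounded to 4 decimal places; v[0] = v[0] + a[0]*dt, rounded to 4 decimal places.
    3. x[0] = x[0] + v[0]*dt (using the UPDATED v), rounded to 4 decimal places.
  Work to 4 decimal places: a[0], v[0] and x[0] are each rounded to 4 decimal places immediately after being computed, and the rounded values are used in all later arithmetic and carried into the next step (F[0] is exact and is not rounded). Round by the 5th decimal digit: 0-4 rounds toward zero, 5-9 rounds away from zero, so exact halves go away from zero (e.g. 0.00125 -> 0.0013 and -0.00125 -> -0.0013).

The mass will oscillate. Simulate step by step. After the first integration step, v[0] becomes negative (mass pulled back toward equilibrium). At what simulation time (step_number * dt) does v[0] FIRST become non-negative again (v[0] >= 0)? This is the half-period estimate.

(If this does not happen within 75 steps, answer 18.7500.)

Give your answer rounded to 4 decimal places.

Step 0: x=[9.4000] v=[0.0000]
Step 1: x=[9.0813] v=[-1.2750]
Step 2: x=[8.4737] v=[-2.4305]
Step 3: x=[7.6342] v=[-3.3582]
Step 4: x=[6.6415] v=[-3.9710]
Step 5: x=[5.5886] v=[-4.2116]
Step 6: x=[4.5743] v=[-4.0573]
Step 7: x=[3.6936] v=[-3.5227]
Step 8: x=[3.0292] v=[-2.6578]
Step 9: x=[2.6433] v=[-1.5438]
Step 10: x=[2.5721] v=[-0.2850]
Step 11: x=[2.8222] v=[1.0005]
First v>=0 after going negative at step 11, time=2.7500

Answer: 2.7500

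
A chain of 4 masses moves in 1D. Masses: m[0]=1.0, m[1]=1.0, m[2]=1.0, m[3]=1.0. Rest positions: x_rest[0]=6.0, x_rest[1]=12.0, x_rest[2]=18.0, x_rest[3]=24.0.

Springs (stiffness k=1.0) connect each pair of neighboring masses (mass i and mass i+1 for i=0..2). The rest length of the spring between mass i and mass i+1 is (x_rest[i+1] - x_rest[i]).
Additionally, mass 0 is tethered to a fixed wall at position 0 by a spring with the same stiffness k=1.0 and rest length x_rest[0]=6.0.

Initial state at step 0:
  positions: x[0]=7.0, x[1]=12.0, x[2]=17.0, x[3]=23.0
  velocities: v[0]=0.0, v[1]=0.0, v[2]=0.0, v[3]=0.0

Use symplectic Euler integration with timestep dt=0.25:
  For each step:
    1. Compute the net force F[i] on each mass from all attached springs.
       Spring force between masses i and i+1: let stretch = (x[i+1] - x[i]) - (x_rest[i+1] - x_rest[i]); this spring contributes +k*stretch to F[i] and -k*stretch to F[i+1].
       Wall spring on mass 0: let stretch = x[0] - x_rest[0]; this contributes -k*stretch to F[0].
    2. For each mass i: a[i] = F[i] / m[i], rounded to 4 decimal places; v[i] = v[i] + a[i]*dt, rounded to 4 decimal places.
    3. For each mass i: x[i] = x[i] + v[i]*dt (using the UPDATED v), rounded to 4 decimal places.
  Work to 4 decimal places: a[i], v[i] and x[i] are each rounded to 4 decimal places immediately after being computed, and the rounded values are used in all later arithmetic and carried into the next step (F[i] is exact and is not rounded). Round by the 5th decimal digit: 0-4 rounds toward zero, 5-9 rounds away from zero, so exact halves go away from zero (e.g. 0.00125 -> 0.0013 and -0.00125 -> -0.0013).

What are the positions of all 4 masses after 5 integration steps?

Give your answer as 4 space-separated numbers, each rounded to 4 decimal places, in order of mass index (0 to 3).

Answer: 5.6133 11.8889 17.6906 23.1172

Derivation:
Step 0: x=[7.0000 12.0000 17.0000 23.0000] v=[0.0000 0.0000 0.0000 0.0000]
Step 1: x=[6.8750 12.0000 17.0625 23.0000] v=[-0.5000 0.0000 0.2500 0.0000]
Step 2: x=[6.6406 11.9961 17.1797 23.0039] v=[-0.9375 -0.0156 0.4688 0.0156]
Step 3: x=[6.3259 11.9815 17.3370 23.0188] v=[-1.2588 -0.0586 0.6290 0.0596]
Step 4: x=[5.9693 11.9481 17.5147 23.0536] v=[-1.4264 -0.1336 0.7106 0.1392]
Step 5: x=[5.6133 11.8889 17.6906 23.1172] v=[-1.4240 -0.2367 0.7037 0.2545]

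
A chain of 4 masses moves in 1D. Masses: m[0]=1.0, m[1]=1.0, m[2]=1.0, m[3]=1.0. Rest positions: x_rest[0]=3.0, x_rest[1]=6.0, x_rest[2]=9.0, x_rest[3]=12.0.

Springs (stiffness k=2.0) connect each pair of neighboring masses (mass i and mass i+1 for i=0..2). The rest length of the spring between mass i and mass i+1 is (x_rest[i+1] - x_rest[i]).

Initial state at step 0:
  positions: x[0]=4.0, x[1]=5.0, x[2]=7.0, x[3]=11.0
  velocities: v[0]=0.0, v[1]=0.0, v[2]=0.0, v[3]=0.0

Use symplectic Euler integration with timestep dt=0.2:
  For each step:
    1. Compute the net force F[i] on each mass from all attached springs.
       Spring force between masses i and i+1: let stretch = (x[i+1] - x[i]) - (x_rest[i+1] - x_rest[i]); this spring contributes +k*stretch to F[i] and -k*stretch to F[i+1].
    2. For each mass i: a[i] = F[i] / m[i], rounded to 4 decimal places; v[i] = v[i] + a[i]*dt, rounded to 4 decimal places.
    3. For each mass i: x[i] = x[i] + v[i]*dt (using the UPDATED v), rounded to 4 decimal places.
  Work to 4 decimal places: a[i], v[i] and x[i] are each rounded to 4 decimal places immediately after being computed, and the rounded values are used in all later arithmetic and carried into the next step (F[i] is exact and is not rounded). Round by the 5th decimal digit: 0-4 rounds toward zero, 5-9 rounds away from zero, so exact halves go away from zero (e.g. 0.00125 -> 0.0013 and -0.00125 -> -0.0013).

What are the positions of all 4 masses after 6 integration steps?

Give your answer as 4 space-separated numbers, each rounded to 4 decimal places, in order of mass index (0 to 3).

Answer: 1.7833 5.9090 8.9165 10.3912

Derivation:
Step 0: x=[4.0000 5.0000 7.0000 11.0000] v=[0.0000 0.0000 0.0000 0.0000]
Step 1: x=[3.8400 5.0800 7.1600 10.9200] v=[-0.8000 0.4000 0.8000 -0.4000]
Step 2: x=[3.5392 5.2272 7.4544 10.7792] v=[-1.5040 0.7360 1.4720 -0.7040]
Step 3: x=[3.1334 5.4175 7.8366 10.6124] v=[-2.0288 0.9517 1.9110 -0.8339]
Step 4: x=[2.6704 5.6186 8.2473 10.4636] v=[-2.3152 1.0057 2.0537 -0.7442]
Step 5: x=[2.2032 5.7942 8.6250 10.3775] v=[-2.3359 0.8779 1.8887 -0.4307]
Step 6: x=[1.7833 5.9090 8.9165 10.3912] v=[-2.0995 0.5738 1.4574 0.0683]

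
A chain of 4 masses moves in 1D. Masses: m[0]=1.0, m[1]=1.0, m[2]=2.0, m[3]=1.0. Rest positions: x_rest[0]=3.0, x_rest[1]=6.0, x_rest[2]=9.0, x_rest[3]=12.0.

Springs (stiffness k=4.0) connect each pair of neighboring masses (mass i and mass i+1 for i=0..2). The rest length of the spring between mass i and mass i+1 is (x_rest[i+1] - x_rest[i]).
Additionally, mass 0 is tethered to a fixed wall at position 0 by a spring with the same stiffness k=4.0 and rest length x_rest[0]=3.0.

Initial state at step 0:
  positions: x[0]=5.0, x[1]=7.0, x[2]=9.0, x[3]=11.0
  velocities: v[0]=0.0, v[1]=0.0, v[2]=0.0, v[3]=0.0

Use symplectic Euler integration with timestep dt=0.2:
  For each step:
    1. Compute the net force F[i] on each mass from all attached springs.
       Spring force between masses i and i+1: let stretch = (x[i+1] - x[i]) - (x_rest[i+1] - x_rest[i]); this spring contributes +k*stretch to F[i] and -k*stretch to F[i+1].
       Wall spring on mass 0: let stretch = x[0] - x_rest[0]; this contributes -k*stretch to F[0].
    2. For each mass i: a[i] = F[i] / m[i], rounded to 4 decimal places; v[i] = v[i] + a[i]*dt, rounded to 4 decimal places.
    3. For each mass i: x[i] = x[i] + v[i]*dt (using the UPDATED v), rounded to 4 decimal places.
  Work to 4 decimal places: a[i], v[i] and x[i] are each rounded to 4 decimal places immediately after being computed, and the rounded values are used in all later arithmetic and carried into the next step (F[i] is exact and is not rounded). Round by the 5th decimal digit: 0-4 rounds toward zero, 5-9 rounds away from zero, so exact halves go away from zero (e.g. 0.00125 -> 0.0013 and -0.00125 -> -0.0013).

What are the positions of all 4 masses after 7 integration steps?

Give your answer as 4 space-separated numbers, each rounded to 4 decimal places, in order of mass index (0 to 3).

Answer: 1.8068 4.3367 9.2857 13.1960

Derivation:
Step 0: x=[5.0000 7.0000 9.0000 11.0000] v=[0.0000 0.0000 0.0000 0.0000]
Step 1: x=[4.5200 7.0000 9.0000 11.1600] v=[-2.4000 0.0000 0.0000 0.8000]
Step 2: x=[3.7136 6.9232 9.0128 11.4544] v=[-4.0320 -0.3840 0.0640 1.4720]
Step 3: x=[2.8266 6.6672 9.0538 11.8381] v=[-4.4352 -1.2800 0.2048 1.9187]
Step 4: x=[2.1018 6.1786 9.1266 12.2564] v=[-3.6240 -2.4432 0.3639 2.0913]
Step 5: x=[1.6930 5.5094 9.2139 12.6539] v=[-2.0440 -3.3462 0.4366 1.9875]
Step 6: x=[1.6239 4.8223 9.2801 12.9810] v=[-0.3453 -3.4357 0.3308 1.6355]
Step 7: x=[1.8068 4.3367 9.2857 13.1960] v=[0.9143 -2.4282 0.0280 1.0748]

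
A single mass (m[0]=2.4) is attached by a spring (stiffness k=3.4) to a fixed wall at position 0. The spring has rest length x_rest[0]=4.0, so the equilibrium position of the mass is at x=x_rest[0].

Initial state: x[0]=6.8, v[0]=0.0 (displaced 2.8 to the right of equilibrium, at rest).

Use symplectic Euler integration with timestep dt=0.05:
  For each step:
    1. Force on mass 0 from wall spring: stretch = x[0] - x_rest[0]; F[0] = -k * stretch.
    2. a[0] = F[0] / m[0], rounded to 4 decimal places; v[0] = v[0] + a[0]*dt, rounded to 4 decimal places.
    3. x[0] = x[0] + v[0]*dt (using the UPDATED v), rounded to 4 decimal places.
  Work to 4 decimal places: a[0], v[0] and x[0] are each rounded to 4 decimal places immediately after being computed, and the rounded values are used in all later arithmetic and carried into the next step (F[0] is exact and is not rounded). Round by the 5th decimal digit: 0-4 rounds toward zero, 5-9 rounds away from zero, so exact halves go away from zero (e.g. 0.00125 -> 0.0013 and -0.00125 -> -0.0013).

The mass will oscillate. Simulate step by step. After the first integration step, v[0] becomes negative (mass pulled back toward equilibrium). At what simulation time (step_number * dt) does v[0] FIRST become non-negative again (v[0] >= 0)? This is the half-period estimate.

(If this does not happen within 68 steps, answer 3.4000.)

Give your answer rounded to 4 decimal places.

Answer: 2.6500

Derivation:
Step 0: x=[6.8000] v=[0.0000]
Step 1: x=[6.7901] v=[-0.1983]
Step 2: x=[6.7703] v=[-0.3959]
Step 3: x=[6.7407] v=[-0.5921]
Step 4: x=[6.7014] v=[-0.7862]
Step 5: x=[6.6525] v=[-0.9776]
Step 6: x=[6.5942] v=[-1.1655]
Step 7: x=[6.5267] v=[-1.3493]
Step 8: x=[6.4503] v=[-1.5283]
Step 9: x=[6.3652] v=[-1.7019]
Step 10: x=[6.2717] v=[-1.8694]
Step 11: x=[6.1702] v=[-2.0303]
Step 12: x=[6.0610] v=[-2.1840]
Step 13: x=[5.9445] v=[-2.3300]
Step 14: x=[5.8211] v=[-2.4677]
Step 15: x=[5.6913] v=[-2.5967]
Step 16: x=[5.5555] v=[-2.7165]
Step 17: x=[5.4142] v=[-2.8267]
Step 18: x=[5.2679] v=[-2.9269]
Step 19: x=[5.1171] v=[-3.0167]
Step 20: x=[4.9623] v=[-3.0958]
Step 21: x=[4.8041] v=[-3.1640]
Step 22: x=[4.6431] v=[-3.2210]
Step 23: x=[4.4798] v=[-3.2666]
Step 24: x=[4.3148] v=[-3.3006]
Step 25: x=[4.1487] v=[-3.3229]
Step 26: x=[3.9820] v=[-3.3334]
Step 27: x=[3.8154] v=[-3.3321]
Step 28: x=[3.6495] v=[-3.3190]
Step 29: x=[3.4848] v=[-3.2942]
Step 30: x=[3.3219] v=[-3.2577]
Step 31: x=[3.1614] v=[-3.2097]
Step 32: x=[3.0039] v=[-3.1503]
Step 33: x=[2.8499] v=[-3.0797]
Step 34: x=[2.7000] v=[-2.9982]
Step 35: x=[2.5547] v=[-2.9061]
Step 36: x=[2.4145] v=[-2.8037]
Step 37: x=[2.2799] v=[-2.6914]
Step 38: x=[2.1514] v=[-2.5696]
Step 39: x=[2.0295] v=[-2.4387]
Step 40: x=[1.9145] v=[-2.2991]
Step 41: x=[1.8069] v=[-2.1514]
Step 42: x=[1.7071] v=[-1.9961]
Step 43: x=[1.6154] v=[-1.8337]
Step 44: x=[1.5322] v=[-1.6648]
Step 45: x=[1.4577] v=[-1.4900]
Step 46: x=[1.3922] v=[-1.3099]
Step 47: x=[1.3359] v=[-1.1252]
Step 48: x=[1.2891] v=[-0.9365]
Step 49: x=[1.2519] v=[-0.7445]
Step 50: x=[1.2244] v=[-0.5498]
Step 51: x=[1.2067] v=[-0.3532]
Step 52: x=[1.1989] v=[-0.1553]
Step 53: x=[1.2011] v=[0.0431]
First v>=0 after going negative at step 53, time=2.6500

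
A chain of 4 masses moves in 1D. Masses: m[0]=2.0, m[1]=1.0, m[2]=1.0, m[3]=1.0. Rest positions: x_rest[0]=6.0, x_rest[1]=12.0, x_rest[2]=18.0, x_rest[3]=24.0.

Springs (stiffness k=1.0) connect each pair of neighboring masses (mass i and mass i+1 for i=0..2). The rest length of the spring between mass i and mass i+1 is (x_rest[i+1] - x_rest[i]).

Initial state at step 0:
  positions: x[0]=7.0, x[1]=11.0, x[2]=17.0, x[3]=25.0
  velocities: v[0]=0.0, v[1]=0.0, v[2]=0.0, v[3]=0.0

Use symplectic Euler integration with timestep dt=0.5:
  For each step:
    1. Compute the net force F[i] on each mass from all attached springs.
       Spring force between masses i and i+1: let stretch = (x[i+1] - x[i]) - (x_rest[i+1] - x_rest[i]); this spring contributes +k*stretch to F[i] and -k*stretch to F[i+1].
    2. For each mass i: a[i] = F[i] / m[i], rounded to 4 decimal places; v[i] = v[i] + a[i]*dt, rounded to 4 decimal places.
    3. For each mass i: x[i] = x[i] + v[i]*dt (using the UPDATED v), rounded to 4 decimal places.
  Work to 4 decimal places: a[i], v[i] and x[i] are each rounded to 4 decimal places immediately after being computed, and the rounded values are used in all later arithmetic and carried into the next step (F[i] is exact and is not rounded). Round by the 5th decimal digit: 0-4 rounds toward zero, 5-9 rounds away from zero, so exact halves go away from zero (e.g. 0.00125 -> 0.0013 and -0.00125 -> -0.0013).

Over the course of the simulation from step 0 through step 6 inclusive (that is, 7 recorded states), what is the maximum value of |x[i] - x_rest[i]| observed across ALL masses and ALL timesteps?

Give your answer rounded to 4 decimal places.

Step 0: x=[7.0000 11.0000 17.0000 25.0000] v=[0.0000 0.0000 0.0000 0.0000]
Step 1: x=[6.7500 11.5000 17.5000 24.5000] v=[-0.5000 1.0000 1.0000 -1.0000]
Step 2: x=[6.3438 12.3125 18.2500 23.7500] v=[-0.8125 1.6250 1.5000 -1.5000]
Step 3: x=[5.9336 13.1172 18.8907 23.1250] v=[-0.8204 1.6094 1.2813 -1.2500]
Step 4: x=[5.6714 13.5694 19.1466 22.9414] v=[-0.5245 0.9044 0.5117 -0.3672]
Step 5: x=[5.6464 13.4414 18.9569 23.3091] v=[-0.0500 -0.2560 -0.3795 0.7354]
Step 6: x=[5.8458 12.7435 18.4763 24.0888] v=[0.3988 -1.3958 -0.9612 1.5593]
Max displacement = 1.5694

Answer: 1.5694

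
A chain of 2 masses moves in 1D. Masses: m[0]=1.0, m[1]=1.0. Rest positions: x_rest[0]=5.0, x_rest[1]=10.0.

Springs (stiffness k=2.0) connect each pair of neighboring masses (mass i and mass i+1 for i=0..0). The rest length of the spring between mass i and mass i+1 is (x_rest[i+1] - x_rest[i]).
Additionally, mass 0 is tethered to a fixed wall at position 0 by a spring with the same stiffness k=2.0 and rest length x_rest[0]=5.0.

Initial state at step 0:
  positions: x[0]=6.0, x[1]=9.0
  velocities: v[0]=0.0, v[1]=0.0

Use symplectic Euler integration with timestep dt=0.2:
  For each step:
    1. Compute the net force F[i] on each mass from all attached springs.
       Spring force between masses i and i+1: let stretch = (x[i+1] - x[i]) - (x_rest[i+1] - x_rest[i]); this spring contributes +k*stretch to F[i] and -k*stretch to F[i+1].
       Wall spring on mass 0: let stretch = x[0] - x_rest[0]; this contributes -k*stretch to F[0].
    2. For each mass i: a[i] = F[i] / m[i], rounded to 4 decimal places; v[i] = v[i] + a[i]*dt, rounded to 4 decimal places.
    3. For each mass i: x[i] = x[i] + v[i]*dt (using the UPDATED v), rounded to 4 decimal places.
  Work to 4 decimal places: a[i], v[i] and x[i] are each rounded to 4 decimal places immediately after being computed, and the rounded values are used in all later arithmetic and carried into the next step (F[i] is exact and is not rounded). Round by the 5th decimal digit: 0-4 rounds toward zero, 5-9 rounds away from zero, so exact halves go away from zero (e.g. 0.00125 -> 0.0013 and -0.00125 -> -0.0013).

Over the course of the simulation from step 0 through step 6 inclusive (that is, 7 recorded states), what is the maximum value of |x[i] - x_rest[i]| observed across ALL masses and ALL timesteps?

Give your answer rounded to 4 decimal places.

Answer: 1.2629

Derivation:
Step 0: x=[6.0000 9.0000] v=[0.0000 0.0000]
Step 1: x=[5.7600 9.1600] v=[-1.2000 0.8000]
Step 2: x=[5.3312 9.4480] v=[-2.1440 1.4400]
Step 3: x=[4.8052 9.8067] v=[-2.6298 1.7933]
Step 4: x=[4.2949 10.1652] v=[-2.5513 1.7927]
Step 5: x=[3.9107 10.4541] v=[-1.9211 1.4446]
Step 6: x=[3.7371 10.6195] v=[-0.8680 0.8272]
Max displacement = 1.2629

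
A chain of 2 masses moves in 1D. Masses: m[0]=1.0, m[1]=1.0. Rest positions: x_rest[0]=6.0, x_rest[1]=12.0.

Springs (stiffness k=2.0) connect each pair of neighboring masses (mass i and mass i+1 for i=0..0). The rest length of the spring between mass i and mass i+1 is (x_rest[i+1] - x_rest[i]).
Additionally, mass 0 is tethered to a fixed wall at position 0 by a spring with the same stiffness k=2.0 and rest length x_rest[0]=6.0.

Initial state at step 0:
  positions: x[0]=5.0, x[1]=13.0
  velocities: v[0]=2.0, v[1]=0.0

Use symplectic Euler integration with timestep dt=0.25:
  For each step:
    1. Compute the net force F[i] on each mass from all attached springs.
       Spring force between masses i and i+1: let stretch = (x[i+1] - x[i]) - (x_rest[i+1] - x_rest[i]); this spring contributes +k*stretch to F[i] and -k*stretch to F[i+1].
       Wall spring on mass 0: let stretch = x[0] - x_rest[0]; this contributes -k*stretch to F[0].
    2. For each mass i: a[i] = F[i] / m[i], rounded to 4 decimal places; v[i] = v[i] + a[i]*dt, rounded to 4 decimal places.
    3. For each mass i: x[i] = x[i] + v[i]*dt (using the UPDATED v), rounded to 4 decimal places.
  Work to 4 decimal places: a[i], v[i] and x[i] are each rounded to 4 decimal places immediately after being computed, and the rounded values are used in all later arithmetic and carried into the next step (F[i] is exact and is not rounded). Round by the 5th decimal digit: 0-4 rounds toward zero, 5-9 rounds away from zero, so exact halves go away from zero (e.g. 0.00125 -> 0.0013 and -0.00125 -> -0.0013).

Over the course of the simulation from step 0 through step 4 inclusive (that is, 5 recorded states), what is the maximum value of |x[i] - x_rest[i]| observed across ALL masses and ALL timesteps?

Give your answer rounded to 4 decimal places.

Answer: 2.1204

Derivation:
Step 0: x=[5.0000 13.0000] v=[2.0000 0.0000]
Step 1: x=[5.8750 12.7500] v=[3.5000 -1.0000]
Step 2: x=[6.8750 12.3906] v=[4.0000 -1.4375]
Step 3: x=[7.7051 12.0918] v=[3.3203 -1.1953]
Step 4: x=[8.1204 11.9946] v=[1.6611 -0.3887]
Max displacement = 2.1204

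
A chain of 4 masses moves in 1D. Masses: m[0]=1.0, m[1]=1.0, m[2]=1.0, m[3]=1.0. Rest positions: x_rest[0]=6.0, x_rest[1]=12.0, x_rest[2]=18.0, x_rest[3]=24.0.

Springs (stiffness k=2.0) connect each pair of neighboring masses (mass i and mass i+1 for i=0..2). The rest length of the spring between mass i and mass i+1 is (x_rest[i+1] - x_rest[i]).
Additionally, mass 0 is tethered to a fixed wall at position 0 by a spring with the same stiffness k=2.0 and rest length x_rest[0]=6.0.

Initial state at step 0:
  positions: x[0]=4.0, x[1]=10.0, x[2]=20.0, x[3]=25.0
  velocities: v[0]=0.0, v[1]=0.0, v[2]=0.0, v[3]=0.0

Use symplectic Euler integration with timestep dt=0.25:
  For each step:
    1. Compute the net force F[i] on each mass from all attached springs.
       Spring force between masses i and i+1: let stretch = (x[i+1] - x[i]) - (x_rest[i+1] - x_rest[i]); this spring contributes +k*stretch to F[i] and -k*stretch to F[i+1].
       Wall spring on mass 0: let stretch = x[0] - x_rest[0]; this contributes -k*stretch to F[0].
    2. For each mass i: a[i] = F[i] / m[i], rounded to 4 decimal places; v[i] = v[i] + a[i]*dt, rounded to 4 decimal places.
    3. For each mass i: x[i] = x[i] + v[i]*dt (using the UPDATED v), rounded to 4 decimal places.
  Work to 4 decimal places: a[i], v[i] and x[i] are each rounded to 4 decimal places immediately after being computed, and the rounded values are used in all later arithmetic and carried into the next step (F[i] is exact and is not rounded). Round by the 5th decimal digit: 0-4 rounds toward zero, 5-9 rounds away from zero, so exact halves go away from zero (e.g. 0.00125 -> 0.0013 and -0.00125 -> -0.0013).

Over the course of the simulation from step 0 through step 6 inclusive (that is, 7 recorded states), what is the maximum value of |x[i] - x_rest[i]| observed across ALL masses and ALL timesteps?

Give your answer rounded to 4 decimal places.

Answer: 2.0134

Derivation:
Step 0: x=[4.0000 10.0000 20.0000 25.0000] v=[0.0000 0.0000 0.0000 0.0000]
Step 1: x=[4.2500 10.5000 19.3750 25.1250] v=[1.0000 2.0000 -2.5000 0.5000]
Step 2: x=[4.7500 11.3281 18.3594 25.2813] v=[2.0000 3.3125 -4.0625 0.6250]
Step 3: x=[5.4785 12.2129 17.3301 25.3223] v=[2.9141 3.5391 -4.1172 0.1641]
Step 4: x=[6.3640 12.8955 16.6602 25.1143] v=[3.5421 2.7305 -2.6797 -0.8320]
Step 5: x=[7.2705 13.2323 16.5765 24.5995] v=[3.6259 1.3471 -0.3350 -2.0591]
Step 6: x=[8.0134 13.2419 17.0776 23.8319] v=[2.9716 0.0383 2.0044 -3.0706]
Max displacement = 2.0134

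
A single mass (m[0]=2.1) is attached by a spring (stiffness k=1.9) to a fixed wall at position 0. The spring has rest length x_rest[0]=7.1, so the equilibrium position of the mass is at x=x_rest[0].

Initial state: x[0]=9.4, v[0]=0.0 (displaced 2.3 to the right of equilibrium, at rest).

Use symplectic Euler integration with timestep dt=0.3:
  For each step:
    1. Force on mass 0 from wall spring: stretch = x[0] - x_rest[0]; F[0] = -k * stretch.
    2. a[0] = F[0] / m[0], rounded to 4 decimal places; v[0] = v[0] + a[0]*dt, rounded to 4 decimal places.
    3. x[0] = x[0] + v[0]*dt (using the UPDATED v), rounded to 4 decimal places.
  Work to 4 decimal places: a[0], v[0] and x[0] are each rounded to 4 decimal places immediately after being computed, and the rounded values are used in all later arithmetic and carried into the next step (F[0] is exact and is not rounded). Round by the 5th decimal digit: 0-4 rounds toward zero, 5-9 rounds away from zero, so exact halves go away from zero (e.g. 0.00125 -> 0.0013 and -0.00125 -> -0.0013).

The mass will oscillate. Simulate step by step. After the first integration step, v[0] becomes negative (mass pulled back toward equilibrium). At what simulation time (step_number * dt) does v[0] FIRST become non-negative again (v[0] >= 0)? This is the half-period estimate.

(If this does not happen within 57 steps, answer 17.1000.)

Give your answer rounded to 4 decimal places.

Step 0: x=[9.4000] v=[0.0000]
Step 1: x=[9.2127] v=[-0.6243]
Step 2: x=[8.8534] v=[-1.1978]
Step 3: x=[8.3513] v=[-1.6737]
Step 4: x=[7.7473] v=[-2.0133]
Step 5: x=[7.0906] v=[-2.1890]
Step 6: x=[6.4347] v=[-2.1865]
Step 7: x=[5.8329] v=[-2.0059]
Step 8: x=[5.3343] v=[-1.6620]
Step 9: x=[4.9795] v=[-1.1828]
Step 10: x=[4.7973] v=[-0.6073]
Step 11: x=[4.8026] v=[0.0177]
First v>=0 after going negative at step 11, time=3.3000

Answer: 3.3000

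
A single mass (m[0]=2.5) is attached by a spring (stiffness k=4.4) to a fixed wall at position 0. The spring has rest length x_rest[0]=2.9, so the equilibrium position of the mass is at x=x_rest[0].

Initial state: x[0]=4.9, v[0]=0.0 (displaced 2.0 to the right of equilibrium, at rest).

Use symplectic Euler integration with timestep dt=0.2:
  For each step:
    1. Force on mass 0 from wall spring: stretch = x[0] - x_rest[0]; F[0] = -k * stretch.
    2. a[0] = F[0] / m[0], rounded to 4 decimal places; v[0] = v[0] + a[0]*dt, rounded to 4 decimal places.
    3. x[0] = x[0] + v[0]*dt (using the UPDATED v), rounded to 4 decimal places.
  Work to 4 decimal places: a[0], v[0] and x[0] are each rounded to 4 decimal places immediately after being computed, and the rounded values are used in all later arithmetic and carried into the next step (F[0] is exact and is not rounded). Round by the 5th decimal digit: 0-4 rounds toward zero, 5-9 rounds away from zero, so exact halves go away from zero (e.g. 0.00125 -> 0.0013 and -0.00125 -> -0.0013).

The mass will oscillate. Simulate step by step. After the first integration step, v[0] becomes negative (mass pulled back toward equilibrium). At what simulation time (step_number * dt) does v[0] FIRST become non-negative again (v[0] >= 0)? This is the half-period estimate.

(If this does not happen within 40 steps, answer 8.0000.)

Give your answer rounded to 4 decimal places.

Answer: 2.4000

Derivation:
Step 0: x=[4.9000] v=[0.0000]
Step 1: x=[4.7592] v=[-0.7040]
Step 2: x=[4.4875] v=[-1.3584]
Step 3: x=[4.1041] v=[-1.9172]
Step 4: x=[3.6359] v=[-2.3410]
Step 5: x=[3.1159] v=[-2.6000]
Step 6: x=[2.5807] v=[-2.6760]
Step 7: x=[2.0680] v=[-2.5636]
Step 8: x=[1.6139] v=[-2.2707]
Step 9: x=[1.2503] v=[-1.8180]
Step 10: x=[1.0028] v=[-1.2373]
Step 11: x=[0.8889] v=[-0.5695]
Step 12: x=[0.9166] v=[0.1384]
First v>=0 after going negative at step 12, time=2.4000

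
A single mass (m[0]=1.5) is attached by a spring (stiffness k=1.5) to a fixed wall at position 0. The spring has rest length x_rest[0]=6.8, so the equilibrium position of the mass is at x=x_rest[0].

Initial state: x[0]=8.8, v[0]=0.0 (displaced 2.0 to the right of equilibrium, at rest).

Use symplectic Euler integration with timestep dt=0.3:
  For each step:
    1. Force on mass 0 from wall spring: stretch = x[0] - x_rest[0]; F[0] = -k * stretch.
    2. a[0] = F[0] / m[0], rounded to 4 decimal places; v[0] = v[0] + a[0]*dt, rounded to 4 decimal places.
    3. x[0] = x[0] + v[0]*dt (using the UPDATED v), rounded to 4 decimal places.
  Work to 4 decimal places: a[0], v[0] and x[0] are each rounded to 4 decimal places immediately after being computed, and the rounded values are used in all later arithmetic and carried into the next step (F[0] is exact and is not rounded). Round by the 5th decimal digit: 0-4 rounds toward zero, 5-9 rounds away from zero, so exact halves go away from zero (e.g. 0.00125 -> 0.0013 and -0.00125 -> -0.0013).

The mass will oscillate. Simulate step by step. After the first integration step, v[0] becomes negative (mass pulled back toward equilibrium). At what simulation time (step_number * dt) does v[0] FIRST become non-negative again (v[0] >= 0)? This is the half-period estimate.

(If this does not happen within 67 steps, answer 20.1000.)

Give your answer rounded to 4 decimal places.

Answer: 3.3000

Derivation:
Step 0: x=[8.8000] v=[0.0000]
Step 1: x=[8.6200] v=[-0.6000]
Step 2: x=[8.2762] v=[-1.1460]
Step 3: x=[7.7995] v=[-1.5889]
Step 4: x=[7.2329] v=[-1.8888]
Step 5: x=[6.6273] v=[-2.0187]
Step 6: x=[6.0372] v=[-1.9669]
Step 7: x=[5.5158] v=[-1.7381]
Step 8: x=[5.1100] v=[-1.3528]
Step 9: x=[4.8563] v=[-0.8458]
Step 10: x=[4.7775] v=[-0.2627]
Step 11: x=[4.8807] v=[0.3441]
First v>=0 after going negative at step 11, time=3.3000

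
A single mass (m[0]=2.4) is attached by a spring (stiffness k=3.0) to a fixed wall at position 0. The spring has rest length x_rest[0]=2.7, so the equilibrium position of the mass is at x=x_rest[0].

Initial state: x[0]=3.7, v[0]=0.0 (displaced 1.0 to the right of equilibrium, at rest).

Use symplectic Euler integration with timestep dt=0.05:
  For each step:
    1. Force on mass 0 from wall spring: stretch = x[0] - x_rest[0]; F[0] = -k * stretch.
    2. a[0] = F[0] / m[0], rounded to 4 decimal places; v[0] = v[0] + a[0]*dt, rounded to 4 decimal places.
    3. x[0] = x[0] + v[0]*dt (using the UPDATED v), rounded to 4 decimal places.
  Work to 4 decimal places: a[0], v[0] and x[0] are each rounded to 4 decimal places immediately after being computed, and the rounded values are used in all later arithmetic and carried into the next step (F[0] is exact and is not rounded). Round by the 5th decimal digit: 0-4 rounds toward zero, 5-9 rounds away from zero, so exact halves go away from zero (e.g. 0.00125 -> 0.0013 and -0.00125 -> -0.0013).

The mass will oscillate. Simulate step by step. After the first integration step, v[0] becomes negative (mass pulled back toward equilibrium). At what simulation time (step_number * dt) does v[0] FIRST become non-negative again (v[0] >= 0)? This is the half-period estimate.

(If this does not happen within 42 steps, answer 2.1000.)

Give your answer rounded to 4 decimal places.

Step 0: x=[3.7000] v=[0.0000]
Step 1: x=[3.6969] v=[-0.0625]
Step 2: x=[3.6907] v=[-0.1248]
Step 3: x=[3.6814] v=[-0.1867]
Step 4: x=[3.6690] v=[-0.2480]
Step 5: x=[3.6536] v=[-0.3086]
Step 6: x=[3.6352] v=[-0.3682]
Step 7: x=[3.6139] v=[-0.4267]
Step 8: x=[3.5897] v=[-0.4838]
Step 9: x=[3.5627] v=[-0.5394]
Step 10: x=[3.5330] v=[-0.5933]
Step 11: x=[3.5007] v=[-0.6454]
Step 12: x=[3.4659] v=[-0.6954]
Step 13: x=[3.4287] v=[-0.7433]
Step 14: x=[3.3893] v=[-0.7888]
Step 15: x=[3.3477] v=[-0.8319]
Step 16: x=[3.3041] v=[-0.8724]
Step 17: x=[3.2586] v=[-0.9102]
Step 18: x=[3.2113] v=[-0.9451]
Step 19: x=[3.1624] v=[-0.9771]
Step 20: x=[3.1121] v=[-1.0060]
Step 21: x=[3.0605] v=[-1.0318]
Step 22: x=[3.0078] v=[-1.0543]
Step 23: x=[2.9541] v=[-1.0735]
Step 24: x=[2.8996] v=[-1.0894]
Step 25: x=[2.8445] v=[-1.1019]
Step 26: x=[2.7890] v=[-1.1109]
Step 27: x=[2.7332] v=[-1.1165]
Step 28: x=[2.6773] v=[-1.1186]
Step 29: x=[2.6214] v=[-1.1172]
Step 30: x=[2.5658] v=[-1.1123]
Step 31: x=[2.5106] v=[-1.1039]
Step 32: x=[2.4560] v=[-1.0921]
Step 33: x=[2.4022] v=[-1.0769]
Step 34: x=[2.3493] v=[-1.0583]
Step 35: x=[2.2975] v=[-1.0364]
Step 36: x=[2.2469] v=[-1.0112]
Step 37: x=[2.1978] v=[-0.9829]
Step 38: x=[2.1502] v=[-0.9515]
Step 39: x=[2.1043] v=[-0.9171]
Step 40: x=[2.0603] v=[-0.8799]
Step 41: x=[2.0183] v=[-0.8399]
Step 42: x=[1.9784] v=[-0.7973]
v[0] did not become non-negative within 42 steps; using fallback time=2.1000

Answer: 2.1000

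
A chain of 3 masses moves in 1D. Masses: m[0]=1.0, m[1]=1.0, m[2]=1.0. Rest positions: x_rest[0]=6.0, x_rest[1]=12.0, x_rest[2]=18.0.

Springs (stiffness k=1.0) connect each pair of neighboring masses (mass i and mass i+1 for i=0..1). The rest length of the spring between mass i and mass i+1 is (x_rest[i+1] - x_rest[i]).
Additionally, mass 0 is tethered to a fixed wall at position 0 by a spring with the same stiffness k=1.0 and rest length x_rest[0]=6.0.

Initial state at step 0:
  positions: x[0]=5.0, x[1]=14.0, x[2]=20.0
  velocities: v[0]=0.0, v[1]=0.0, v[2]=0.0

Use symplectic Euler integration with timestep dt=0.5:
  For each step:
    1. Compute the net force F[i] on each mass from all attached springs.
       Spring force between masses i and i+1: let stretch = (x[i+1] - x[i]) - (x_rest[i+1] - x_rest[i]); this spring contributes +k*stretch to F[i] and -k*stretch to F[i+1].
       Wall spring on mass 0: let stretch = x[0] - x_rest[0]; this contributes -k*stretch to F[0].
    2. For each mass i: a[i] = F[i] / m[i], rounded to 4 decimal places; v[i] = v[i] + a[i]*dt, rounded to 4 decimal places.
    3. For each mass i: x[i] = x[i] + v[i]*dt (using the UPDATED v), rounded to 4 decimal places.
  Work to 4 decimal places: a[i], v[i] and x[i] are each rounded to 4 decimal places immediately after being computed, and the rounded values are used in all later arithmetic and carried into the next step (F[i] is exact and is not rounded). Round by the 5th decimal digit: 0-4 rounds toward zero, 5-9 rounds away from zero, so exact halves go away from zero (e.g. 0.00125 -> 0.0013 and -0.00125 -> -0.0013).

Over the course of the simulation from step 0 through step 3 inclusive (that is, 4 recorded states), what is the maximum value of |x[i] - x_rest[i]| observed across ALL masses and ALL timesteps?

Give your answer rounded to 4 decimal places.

Answer: 2.0625

Derivation:
Step 0: x=[5.0000 14.0000 20.0000] v=[0.0000 0.0000 0.0000]
Step 1: x=[6.0000 13.2500 20.0000] v=[2.0000 -1.5000 0.0000]
Step 2: x=[7.3125 12.3750 19.8125] v=[2.6250 -1.7500 -0.3750]
Step 3: x=[8.0625 12.0938 19.2656] v=[1.5000 -0.5625 -1.0938]
Max displacement = 2.0625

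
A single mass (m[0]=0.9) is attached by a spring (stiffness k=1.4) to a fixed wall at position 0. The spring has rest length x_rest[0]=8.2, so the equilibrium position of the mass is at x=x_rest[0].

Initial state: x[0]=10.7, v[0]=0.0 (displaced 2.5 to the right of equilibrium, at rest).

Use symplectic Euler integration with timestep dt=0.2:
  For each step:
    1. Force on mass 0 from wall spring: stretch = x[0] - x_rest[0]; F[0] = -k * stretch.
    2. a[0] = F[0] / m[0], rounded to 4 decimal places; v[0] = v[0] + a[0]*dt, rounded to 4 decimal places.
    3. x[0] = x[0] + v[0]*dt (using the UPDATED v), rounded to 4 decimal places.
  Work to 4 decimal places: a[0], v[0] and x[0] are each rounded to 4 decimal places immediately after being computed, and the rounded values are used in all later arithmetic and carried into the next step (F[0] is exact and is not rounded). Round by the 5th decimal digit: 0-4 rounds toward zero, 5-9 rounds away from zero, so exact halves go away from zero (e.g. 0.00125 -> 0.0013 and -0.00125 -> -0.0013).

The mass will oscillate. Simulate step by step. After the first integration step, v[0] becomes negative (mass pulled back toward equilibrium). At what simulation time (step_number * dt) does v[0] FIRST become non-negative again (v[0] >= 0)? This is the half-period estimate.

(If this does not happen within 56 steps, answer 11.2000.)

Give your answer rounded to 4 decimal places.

Answer: 2.6000

Derivation:
Step 0: x=[10.7000] v=[0.0000]
Step 1: x=[10.5444] v=[-0.7778]
Step 2: x=[10.2430] v=[-1.5072]
Step 3: x=[9.8144] v=[-2.1428]
Step 4: x=[9.2854] v=[-2.6451]
Step 5: x=[8.6888] v=[-2.9828]
Step 6: x=[8.0618] v=[-3.1349]
Step 7: x=[7.4434] v=[-3.0919]
Step 8: x=[6.8721] v=[-2.8565]
Step 9: x=[6.3834] v=[-2.4434]
Step 10: x=[6.0078] v=[-1.8782]
Step 11: x=[5.7686] v=[-1.1962]
Step 12: x=[5.6806] v=[-0.4398]
Step 13: x=[5.7494] v=[0.3440]
First v>=0 after going negative at step 13, time=2.6000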